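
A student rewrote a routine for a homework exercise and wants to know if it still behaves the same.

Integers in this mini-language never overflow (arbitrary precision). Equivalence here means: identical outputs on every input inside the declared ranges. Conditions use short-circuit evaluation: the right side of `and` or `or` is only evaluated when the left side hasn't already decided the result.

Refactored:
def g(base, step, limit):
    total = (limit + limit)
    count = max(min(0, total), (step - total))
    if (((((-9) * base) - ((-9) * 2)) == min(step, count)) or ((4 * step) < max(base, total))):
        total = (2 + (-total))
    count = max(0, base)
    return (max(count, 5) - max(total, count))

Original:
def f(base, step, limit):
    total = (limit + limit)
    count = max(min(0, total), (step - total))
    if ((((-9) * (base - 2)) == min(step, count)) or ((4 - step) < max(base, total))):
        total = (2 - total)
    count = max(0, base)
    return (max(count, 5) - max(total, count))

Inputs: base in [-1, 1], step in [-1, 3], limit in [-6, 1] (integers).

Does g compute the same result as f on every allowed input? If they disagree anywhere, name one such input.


Try base=-1, step=-1, limit=-6.
f: total = -12; count = 11; ((((-9) * (base - 2)) == min(step, count)) or ((4 - step) < max(base, total))) -> false; count = 0; return 5
g: total = -12; count = 11; (((((-9) * base) - ((-9) * 2)) == min(step, count)) or ((4 * step) < max(base, total))) -> true; total = 14; count = 0; return -9
5 != -9, so the rewrite changes behavior.
verdict: not equivalent; witness: base=-1, step=-1, limit=-6


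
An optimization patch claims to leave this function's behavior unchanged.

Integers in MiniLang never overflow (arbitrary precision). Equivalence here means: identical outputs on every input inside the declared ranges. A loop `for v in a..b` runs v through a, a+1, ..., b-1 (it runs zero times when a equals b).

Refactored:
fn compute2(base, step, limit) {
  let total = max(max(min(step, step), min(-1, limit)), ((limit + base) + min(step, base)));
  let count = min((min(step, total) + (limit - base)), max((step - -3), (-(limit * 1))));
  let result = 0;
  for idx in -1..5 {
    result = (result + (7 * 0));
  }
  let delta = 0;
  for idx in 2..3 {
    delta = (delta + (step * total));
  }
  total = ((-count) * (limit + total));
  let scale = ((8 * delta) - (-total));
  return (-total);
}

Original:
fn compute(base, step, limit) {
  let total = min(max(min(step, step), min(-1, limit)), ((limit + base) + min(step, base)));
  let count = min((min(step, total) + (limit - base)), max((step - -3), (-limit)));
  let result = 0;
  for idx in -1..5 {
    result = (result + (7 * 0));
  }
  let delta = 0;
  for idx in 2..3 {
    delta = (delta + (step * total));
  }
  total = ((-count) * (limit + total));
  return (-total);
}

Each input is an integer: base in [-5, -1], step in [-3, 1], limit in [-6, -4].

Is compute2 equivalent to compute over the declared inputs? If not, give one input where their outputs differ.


base=-5, step=-3, limit=-6 yields 374 from compute but 36 from compute2.
verdict: not equivalent; witness: base=-5, step=-3, limit=-6


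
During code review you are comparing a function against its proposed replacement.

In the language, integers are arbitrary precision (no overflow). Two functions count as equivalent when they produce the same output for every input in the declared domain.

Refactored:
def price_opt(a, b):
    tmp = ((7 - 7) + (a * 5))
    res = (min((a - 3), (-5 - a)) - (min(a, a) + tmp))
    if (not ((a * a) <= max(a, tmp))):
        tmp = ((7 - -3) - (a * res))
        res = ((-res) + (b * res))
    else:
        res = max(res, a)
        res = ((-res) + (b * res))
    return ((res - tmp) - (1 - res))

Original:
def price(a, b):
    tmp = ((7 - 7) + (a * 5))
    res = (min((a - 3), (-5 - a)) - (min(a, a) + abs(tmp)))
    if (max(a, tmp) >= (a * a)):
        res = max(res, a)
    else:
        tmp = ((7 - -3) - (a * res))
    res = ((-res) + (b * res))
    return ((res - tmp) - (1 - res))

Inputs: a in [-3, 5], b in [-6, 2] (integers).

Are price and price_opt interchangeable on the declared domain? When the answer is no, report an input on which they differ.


Take a=-3, b=-6.
price: tmp = -15; res = -18; (max(a, tmp) >= (a * a)) -> false; tmp = -44; res = 126; return 295
price_opt: tmp = -15; res = 12; (not ((a * a) <= max(a, tmp))) -> true; tmp = 46; res = -84; return -215
295 and -215 differ, so these are not the same function on this domain.
verdict: not equivalent; witness: a=-3, b=-6


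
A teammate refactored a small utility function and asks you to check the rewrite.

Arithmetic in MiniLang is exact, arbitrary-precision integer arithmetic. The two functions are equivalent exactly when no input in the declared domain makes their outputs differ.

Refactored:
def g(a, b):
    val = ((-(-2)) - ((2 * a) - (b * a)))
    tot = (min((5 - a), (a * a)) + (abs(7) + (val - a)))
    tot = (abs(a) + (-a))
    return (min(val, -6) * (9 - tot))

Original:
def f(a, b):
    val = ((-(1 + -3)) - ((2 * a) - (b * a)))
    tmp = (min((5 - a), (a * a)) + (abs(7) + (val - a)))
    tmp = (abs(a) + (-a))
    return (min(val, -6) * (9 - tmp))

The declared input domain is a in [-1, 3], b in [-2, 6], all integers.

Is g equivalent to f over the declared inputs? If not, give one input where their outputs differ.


Although constant usage differs, and local variable names differ, and arithmetic usage differs, 45/45 inputs agree.
verdict: equivalent


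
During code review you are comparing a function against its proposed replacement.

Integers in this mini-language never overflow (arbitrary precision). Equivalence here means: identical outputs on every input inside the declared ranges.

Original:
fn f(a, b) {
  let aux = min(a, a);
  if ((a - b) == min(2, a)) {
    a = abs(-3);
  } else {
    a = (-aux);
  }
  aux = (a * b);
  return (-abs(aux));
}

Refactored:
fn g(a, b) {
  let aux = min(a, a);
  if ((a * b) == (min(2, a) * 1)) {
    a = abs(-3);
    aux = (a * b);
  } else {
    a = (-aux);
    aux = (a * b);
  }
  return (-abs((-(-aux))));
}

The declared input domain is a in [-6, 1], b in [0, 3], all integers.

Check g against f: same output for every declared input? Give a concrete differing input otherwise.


Evaluate both at a=-6, b=1.
f: aux=-6, then ((a - b) == min(2, a)) is false, then a=6, then aux=6, then returns -6
g: aux=-6, then ((a * b) == (min(2, a) * 1)) is true, then a=3, then aux=3, then returns -3
-6 vs -3 — the two versions disagree here.
verdict: not equivalent; witness: a=-6, b=1


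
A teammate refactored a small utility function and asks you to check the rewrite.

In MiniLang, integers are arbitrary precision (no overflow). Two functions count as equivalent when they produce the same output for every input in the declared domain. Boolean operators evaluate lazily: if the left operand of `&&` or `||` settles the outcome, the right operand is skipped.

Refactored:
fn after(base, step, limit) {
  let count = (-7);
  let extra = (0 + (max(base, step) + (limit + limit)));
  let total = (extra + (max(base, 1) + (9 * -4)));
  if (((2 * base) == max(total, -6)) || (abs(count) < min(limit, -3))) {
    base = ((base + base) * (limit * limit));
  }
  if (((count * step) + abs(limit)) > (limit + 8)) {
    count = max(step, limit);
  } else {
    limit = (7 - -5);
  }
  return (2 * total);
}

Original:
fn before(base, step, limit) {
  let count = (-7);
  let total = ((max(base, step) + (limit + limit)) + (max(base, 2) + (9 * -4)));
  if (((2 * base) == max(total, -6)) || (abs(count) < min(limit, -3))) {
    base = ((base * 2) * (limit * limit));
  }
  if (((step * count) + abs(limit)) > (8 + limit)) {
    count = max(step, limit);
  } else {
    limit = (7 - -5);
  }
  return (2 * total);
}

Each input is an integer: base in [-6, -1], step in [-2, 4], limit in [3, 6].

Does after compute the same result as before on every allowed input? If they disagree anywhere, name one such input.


Not equivalent: base=-6, step=-2, limit=3 separates them (-60 vs -62).
before: count = -7; total = -30; (((2 * base) == max(total, -6)) || (abs(count) < min(limit, -3))) -> false; (((step * count) + abs(limit)) > (8 + limit)) -> true; count = 3; return -60
after: count = -7; extra = 4; total = -31; (((2 * base) == max(total, -6)) || (abs(count) < min(limit, -3))) -> false; (((count * step) + abs(limit)) > (limit + 8)) -> true; count = 3; return -62
verdict: not equivalent; witness: base=-6, step=-2, limit=3


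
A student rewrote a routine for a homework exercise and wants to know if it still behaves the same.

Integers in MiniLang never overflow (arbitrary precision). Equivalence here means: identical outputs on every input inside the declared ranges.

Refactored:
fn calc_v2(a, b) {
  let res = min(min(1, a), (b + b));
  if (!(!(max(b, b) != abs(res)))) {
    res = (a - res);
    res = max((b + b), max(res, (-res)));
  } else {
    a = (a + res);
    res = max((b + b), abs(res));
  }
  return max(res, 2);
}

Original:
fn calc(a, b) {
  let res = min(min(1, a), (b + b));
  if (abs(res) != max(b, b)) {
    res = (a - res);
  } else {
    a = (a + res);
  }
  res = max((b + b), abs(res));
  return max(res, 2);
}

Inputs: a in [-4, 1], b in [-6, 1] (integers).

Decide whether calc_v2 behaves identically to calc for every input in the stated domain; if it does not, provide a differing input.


This is a faithful refactor — min/max/abs usage differs, plus statement counts differ, plus arithmetic usage differs, plus boolean connective usage differs, but the computed results match everywhere.
As a probe, take a=-1, b=-5: calc runs res becomes -10; next (abs(res) != max(b, b)) evaluates to true; next res becomes 9; next res becomes 9; next final value 9; calc_v2 runs res becomes -10; next (!(!(max(b, b) != abs(res)))) evaluates to true; next res becomes 9; next res becomes 9; next final value 9; both end at 9.
Checked all 48 inputs in the declared domain: the outputs agree on every one.
verdict: equivalent


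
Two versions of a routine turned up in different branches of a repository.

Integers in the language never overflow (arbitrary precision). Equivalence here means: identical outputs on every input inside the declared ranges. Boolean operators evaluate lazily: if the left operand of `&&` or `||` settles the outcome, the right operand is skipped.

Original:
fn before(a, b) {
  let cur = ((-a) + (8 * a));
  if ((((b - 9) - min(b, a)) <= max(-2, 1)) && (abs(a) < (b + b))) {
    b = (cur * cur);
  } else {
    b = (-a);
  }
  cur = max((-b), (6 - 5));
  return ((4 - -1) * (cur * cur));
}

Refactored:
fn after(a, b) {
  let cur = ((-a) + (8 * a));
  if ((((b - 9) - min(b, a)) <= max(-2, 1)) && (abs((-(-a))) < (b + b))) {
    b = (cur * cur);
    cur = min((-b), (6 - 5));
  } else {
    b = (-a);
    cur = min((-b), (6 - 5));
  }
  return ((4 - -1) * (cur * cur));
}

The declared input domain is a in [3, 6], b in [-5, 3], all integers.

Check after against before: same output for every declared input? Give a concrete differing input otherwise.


These are not equivalent — on a=3, b=-5 the outputs split (45 vs 5).
before: cur = 21; ((((b - 9) - min(b, a)) <= max(-2, 1)) && (abs(a) < (b + b))) -> false; b = -3; cur = 3; return 45
after: cur = 21; ((((b - 9) - min(b, a)) <= max(-2, 1)) && (abs((-(-a))) < (b + b))) -> false; b = -3; cur = 1; return 5
verdict: not equivalent; witness: a=3, b=-5


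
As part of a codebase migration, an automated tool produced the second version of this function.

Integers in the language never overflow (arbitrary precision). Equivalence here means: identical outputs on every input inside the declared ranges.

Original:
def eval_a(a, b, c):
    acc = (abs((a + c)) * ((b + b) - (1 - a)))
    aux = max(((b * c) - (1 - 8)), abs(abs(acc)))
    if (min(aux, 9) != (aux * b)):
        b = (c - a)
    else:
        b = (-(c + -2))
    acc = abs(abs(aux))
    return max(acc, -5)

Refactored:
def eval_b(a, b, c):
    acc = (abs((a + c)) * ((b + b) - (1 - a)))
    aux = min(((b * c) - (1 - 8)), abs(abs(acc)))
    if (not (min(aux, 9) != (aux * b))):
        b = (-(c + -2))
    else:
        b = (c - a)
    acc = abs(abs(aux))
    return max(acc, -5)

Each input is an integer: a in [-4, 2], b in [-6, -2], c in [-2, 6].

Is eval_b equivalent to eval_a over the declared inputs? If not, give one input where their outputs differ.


On input a=-4, b=-6, c=-2, eval_a returns 102 while eval_b returns 19.
verdict: not equivalent; witness: a=-4, b=-6, c=-2


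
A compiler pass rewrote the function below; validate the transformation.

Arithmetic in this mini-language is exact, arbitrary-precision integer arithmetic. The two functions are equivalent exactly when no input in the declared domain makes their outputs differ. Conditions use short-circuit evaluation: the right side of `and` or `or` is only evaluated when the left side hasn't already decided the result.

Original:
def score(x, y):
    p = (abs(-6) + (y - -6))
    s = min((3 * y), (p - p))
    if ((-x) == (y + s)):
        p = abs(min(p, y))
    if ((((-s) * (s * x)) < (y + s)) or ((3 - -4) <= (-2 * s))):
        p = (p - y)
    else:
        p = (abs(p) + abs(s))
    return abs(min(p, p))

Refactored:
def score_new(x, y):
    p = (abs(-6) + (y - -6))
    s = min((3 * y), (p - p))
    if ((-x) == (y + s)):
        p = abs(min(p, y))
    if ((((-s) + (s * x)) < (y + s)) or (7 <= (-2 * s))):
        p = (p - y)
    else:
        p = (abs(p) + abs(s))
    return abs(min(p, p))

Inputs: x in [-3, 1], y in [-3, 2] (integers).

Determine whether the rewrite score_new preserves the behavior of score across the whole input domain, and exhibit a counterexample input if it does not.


On input x=1, y=-1, score returns 12 while score_new returns 14.
verdict: not equivalent; witness: x=1, y=-1


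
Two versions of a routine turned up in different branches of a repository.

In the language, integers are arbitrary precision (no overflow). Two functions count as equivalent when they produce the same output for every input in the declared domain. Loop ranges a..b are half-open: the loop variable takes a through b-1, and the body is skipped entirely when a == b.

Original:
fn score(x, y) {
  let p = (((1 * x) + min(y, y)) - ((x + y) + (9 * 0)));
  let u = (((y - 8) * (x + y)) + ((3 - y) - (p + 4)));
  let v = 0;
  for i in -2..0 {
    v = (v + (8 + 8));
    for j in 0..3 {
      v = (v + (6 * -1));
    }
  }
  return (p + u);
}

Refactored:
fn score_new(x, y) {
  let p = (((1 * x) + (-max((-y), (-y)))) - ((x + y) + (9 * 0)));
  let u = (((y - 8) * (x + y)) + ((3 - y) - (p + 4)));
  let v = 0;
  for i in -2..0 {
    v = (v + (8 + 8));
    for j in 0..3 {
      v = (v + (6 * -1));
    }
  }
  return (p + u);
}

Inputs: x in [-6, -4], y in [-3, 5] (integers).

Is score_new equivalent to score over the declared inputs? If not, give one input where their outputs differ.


Equivalent — the differences include min/max/abs usage differs, yet no declared input distinguishes the two.
Tracing x=-6, y=3: score: p becomes 0; next u becomes 11; next v becomes 0; next at i=-2:; next v becomes 16; next at j=0:; next v becomes 10; next at j=1:; next v becomes 4; next at j=2:; next v becomes -2; next at i=-1:; next v becomes 14; next at j=0:; next v becomes 8; next at j=1:; next v becomes 2; next at j=2:; next v becomes -4; next final value 11 | score_new: p becomes 0; next u becomes 11; next v becomes 0; next at i=-2:; next v becomes 16; next at j=0:; next v becomes 10; next at j=1:; next v becomes 4; next at j=2:; next v becomes -2; next at i=-1:; next v becomes 14; next at j=0:; next v becomes 8; next at j=1:; next v becomes 2; next at j=2:; next v becomes -4; next final value 11 — matching result 11.
An exhaustive pass over the 27 declared inputs shows identical outputs.
verdict: equivalent


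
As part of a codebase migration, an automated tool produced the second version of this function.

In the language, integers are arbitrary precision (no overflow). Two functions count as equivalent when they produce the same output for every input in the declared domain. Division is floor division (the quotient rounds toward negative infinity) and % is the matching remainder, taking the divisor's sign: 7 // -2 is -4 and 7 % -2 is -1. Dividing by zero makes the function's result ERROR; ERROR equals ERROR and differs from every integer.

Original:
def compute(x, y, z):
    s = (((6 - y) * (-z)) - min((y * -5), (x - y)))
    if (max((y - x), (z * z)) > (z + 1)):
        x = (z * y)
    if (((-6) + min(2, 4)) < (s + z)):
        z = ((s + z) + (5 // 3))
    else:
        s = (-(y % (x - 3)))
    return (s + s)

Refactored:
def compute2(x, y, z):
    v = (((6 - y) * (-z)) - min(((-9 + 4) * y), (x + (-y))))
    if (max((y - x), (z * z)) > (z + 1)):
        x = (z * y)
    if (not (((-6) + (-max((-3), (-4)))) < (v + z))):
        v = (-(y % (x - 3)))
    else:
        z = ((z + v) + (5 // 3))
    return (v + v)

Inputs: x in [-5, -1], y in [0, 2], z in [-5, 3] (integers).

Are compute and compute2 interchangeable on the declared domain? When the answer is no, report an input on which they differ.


Run the pair on x=-4, y=1, z=2.
compute: s becomes -5; next (max((y - x), (z * z)) > (z + 1)) evaluates to true; next x becomes 2; next (((-6) + min(2, 4)) < (s + z)) evaluates to true; next z becomes -2; next final value -10
compute2: v becomes -5; next (max((y - x), (z * z)) > (z + 1)) evaluates to true; next x becomes 2; next (not (((-6) + (-max((-3), (-4)))) < (v + z))) evaluates to true; next v becomes 0; next final value 0
-10 vs 0 — the two versions disagree here.
verdict: not equivalent; witness: x=-4, y=1, z=2


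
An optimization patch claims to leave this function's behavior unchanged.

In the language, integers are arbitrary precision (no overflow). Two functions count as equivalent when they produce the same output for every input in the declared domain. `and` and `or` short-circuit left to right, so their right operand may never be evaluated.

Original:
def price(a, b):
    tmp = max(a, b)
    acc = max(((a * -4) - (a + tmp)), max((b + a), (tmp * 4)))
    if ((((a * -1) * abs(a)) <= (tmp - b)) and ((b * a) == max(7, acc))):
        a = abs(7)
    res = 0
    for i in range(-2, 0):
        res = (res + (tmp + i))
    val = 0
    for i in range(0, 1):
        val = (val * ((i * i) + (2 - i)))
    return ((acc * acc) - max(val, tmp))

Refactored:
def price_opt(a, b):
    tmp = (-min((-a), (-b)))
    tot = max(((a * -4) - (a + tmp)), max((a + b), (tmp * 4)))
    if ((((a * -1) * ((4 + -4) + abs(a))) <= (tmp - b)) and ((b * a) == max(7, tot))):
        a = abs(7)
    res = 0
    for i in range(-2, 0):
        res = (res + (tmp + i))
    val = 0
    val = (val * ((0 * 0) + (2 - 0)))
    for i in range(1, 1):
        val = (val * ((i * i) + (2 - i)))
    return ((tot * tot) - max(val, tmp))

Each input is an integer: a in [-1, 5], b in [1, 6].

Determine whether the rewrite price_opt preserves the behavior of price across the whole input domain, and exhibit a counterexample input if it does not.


Although local variable names differ; loop structure differs; constant usage differs; min/max/abs usage differs; arithmetic usage differs; statement counts differ, 42/42 inputs agree.
verdict: equivalent


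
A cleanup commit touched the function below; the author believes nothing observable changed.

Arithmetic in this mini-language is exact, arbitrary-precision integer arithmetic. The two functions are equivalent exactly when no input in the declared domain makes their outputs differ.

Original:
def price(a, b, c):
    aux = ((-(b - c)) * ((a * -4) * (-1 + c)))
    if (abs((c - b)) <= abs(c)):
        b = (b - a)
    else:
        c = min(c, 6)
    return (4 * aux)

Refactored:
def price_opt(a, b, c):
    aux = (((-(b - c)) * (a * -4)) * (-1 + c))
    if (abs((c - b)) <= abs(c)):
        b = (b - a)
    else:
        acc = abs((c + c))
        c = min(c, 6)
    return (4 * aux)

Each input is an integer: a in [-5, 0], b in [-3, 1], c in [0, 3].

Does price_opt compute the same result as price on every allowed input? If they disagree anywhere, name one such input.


Reading the diff, among the changes: arithmetic usage differs, local variable names differ, min/max/abs usage differs, statement counts differ.
Spot check at a=-5, b=-3, c=0 — price: aux := -60 | (abs((c - b)) <= abs(c)): false | c := 0 | result -240. price_opt: aux := -60 | (abs((c - b)) <= abs(c)): false | acc := 0 | c := 0 | result -240. Both give -240.
Every one of the 120 inputs gives matching results.
verdict: equivalent


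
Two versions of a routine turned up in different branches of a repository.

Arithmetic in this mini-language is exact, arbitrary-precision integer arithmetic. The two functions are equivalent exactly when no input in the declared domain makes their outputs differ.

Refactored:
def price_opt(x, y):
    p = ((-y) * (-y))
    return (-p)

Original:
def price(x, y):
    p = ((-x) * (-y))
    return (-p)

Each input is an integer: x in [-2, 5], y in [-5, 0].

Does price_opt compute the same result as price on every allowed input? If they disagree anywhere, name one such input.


Try x=-2, y=-5.
price: p becomes 10; next final value -10
price_opt: p becomes 25; next final value -25
-10 against -25: the behavior changed.
verdict: not equivalent; witness: x=-2, y=-5


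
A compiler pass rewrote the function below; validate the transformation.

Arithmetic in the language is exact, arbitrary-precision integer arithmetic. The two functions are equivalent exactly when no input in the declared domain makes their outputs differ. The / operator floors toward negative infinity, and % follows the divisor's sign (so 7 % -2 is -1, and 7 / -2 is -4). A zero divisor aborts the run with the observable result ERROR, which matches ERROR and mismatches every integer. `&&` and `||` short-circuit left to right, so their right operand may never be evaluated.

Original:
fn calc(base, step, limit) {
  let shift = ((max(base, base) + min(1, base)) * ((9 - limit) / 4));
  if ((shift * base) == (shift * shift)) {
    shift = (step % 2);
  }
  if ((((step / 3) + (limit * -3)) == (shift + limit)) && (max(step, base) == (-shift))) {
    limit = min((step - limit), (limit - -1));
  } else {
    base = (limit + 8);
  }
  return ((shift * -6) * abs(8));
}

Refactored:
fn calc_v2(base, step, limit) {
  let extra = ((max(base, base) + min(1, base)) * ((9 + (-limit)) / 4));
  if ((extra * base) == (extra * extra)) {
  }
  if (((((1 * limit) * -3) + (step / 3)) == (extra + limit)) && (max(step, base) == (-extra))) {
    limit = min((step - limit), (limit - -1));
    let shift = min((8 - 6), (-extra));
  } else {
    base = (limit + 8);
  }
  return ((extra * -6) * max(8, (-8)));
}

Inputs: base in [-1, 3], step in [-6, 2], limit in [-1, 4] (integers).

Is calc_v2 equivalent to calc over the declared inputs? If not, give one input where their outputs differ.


There is a counterexample at base=0, step=-5, limit=-1: -48 on one side, 0 on the other.
calc: shift := 0 | ((shift * base) == (shift * shift)): true | shift := 1 | ((((step / 3) + (limit * -3)) == (shift + limit)) && (max(step, base) == (-shift))): false | base := 7 | result -48
calc_v2: extra := 0 | ((extra * base) == (extra * extra)): true | (((((1 * limit) * -3) + (step / 3)) == (extra + limit)) && (max(step, base) == (-extra))): false | base := 7 | result 0
verdict: not equivalent; witness: base=0, step=-5, limit=-1


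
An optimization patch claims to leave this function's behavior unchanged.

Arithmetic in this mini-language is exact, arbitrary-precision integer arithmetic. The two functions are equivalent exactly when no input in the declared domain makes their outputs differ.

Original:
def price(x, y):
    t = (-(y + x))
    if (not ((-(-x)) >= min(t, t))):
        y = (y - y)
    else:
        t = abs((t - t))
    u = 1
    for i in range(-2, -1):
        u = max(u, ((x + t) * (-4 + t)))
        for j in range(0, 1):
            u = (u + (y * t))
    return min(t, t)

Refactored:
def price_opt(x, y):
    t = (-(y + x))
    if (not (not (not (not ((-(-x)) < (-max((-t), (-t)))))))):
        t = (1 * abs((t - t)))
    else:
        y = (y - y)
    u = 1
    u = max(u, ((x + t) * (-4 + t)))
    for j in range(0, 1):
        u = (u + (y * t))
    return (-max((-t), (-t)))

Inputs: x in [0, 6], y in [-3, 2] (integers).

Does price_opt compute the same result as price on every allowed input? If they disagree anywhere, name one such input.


Try x=0, y=-3.
price: t=3, then (not ((-(-x)) >= min(t, t))) is true, then y=0, then u=1, then (i=-2), then u=1, then (j=0), then u=1, then returns 3
price_opt: t=3, then (not (not (not (not ((-(-x)) < (-max((-t), (-t)))))))) is true, then t=0, then u=1, then u=1, then (j=0), then u=1, then returns 0
3 against 0: the behavior changed.
verdict: not equivalent; witness: x=0, y=-3


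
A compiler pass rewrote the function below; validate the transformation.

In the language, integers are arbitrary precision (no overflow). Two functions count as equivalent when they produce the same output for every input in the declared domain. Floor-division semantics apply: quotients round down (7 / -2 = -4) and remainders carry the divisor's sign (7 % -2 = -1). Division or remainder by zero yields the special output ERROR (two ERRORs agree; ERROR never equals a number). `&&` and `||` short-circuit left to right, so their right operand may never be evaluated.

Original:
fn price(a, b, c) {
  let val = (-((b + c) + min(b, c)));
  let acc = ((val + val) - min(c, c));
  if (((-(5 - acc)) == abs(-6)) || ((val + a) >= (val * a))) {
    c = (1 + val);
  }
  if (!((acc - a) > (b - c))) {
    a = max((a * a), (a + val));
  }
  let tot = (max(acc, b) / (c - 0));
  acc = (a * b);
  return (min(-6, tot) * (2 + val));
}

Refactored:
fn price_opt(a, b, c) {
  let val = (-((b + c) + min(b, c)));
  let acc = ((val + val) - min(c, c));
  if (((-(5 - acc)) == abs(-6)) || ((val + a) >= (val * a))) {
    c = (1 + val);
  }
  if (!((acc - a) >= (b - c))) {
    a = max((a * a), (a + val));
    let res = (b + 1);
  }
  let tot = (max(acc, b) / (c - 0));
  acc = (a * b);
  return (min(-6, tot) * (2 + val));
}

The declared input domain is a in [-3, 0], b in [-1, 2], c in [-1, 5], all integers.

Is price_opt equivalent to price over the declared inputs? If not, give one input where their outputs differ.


The edit looks behavioral (`((acc - a) > (b - c))` became `((acc - a) >= (b - c))`), but over these ranges it never changes the outcome; all 112 inputs agree.
verdict: equivalent


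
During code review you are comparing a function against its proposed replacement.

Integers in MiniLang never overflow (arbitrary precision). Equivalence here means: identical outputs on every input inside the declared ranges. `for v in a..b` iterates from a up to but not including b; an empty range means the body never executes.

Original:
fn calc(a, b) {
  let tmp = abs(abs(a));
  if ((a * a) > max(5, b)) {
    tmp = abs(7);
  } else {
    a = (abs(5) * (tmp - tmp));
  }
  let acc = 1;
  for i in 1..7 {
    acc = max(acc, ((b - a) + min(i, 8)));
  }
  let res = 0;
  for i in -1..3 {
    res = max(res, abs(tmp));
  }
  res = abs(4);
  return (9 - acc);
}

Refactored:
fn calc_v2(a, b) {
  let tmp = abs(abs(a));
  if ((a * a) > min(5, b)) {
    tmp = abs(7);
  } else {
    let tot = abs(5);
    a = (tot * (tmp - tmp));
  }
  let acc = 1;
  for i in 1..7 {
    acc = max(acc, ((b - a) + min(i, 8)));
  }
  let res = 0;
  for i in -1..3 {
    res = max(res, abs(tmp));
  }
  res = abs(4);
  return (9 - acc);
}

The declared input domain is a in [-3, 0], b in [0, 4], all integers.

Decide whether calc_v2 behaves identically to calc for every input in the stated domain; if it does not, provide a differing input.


On input a=-2, b=0, calc returns 3 while calc_v2 returns 1.
verdict: not equivalent; witness: a=-2, b=0


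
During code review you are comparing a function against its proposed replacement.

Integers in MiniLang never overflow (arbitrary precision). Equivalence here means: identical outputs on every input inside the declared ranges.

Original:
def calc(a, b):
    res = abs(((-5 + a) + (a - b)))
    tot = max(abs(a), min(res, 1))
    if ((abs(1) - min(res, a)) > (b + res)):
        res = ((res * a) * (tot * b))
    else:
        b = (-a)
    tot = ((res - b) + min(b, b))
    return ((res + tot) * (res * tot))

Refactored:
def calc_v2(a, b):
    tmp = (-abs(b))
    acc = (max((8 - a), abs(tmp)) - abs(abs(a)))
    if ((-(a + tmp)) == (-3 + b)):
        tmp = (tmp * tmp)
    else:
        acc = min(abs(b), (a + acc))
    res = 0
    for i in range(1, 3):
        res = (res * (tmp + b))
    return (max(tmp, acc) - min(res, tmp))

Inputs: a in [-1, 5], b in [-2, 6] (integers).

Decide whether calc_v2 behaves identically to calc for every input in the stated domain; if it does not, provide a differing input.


On input a=-1, b=-2, calc returns 250 while calc_v2 returns 4.
verdict: not equivalent; witness: a=-1, b=-2


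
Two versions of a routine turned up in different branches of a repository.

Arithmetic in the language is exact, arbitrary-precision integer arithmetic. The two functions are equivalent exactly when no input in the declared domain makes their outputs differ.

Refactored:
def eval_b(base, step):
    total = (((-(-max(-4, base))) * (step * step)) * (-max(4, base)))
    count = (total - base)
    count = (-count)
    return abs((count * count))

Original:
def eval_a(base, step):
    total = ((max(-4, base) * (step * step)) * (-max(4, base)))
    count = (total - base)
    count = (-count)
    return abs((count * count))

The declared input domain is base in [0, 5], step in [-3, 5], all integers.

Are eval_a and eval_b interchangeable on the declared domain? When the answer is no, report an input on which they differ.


This is a faithful refactor — same computation, different form, but the computed results match everywhere.
Tracing base=5, step=-1: eval_a: total becomes -25; next count becomes -30; next count becomes 30; next final value 900 | eval_b: total becomes -25; next count becomes -30; next count becomes 30; next final value 900 — matching result 900.
Checked all 54 inputs in the declared domain: the outputs agree on every one.
verdict: equivalent


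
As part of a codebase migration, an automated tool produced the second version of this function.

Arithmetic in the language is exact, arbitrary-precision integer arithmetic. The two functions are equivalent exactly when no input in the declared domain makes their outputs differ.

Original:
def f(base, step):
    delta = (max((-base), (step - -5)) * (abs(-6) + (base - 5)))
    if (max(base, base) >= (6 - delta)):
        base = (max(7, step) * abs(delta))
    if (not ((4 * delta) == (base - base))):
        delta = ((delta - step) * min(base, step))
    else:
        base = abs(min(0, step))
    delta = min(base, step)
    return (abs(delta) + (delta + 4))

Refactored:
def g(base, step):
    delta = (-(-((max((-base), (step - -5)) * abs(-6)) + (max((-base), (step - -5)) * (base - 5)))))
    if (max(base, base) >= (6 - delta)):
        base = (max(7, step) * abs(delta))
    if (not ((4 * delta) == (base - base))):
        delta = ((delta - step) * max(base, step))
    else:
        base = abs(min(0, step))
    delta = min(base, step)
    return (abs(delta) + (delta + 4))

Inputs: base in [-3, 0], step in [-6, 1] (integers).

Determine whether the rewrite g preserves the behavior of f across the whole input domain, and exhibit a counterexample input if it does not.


The suspicious edit (`min(base, step)` became `max(base, step)`) never changes the result for any input inside the declared domain.
Tracing base=-3, step=-4: f: delta := -6 | (max(base, base) >= (6 - delta)): false | (not ((4 * delta) == (base - base))): true | delta := 8 | delta := -4 | result 4 | g: delta := -6 | (max(base, base) >= (6 - delta)): false | (not ((4 * delta) == (base - base))): true | delta := 6 | delta := -4 | result 4 — matching result 4.
Checked all 32 inputs in the declared domain: the outputs agree on every one.
verdict: equivalent


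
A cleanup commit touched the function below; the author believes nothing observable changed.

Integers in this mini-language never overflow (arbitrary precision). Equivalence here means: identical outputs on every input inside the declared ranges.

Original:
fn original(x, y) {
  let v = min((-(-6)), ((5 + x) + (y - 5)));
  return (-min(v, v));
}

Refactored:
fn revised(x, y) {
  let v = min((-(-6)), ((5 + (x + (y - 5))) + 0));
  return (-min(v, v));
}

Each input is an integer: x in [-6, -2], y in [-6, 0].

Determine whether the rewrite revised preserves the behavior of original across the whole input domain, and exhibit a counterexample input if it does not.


Reading the diff, among the changes: arithmetic usage differs, plus constant usage differs.
One worked example (x=-2, y=-5) — original: v=-7, then returns 7; revised: v=-7, then returns 7; agreement on 7.
An exhaustive pass over the 35 declared inputs shows identical outputs.
verdict: equivalent


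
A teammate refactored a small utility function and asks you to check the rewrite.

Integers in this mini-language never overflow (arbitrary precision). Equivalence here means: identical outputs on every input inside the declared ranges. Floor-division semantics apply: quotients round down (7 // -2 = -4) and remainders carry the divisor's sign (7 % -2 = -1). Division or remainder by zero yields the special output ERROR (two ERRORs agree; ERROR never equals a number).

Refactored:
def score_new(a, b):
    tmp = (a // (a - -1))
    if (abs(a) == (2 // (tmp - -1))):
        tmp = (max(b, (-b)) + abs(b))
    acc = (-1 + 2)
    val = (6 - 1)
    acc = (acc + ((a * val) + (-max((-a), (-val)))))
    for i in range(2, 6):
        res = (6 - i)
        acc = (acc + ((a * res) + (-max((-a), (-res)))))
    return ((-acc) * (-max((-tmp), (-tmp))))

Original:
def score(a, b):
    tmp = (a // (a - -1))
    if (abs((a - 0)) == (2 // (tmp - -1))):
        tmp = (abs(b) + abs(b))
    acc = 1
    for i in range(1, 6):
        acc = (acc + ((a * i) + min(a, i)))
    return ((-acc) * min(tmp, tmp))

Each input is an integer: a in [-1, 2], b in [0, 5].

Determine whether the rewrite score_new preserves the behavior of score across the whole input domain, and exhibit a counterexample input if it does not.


The two versions differ — the changes include statement counts differ, loop structure differs, local variable names differ, arithmetic usage differs, min/max/abs usage differs, constant usage differs.
As a probe, take a=-1, b=3: score runs divide-by-zero, output ERROR; score_new runs divide-by-zero, output ERROR; both end at ERROR.
Checked all 24 inputs in the declared domain: the outputs agree on every one.
verdict: equivalent


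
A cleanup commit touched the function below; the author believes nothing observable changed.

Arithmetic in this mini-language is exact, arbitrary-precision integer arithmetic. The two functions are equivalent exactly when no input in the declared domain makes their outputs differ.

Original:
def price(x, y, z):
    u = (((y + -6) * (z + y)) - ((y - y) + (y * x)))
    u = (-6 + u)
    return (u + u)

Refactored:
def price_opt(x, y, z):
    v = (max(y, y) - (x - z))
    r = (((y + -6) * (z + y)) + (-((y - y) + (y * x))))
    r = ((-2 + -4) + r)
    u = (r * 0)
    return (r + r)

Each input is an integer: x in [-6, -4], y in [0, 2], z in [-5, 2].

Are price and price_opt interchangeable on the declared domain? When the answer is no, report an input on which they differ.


Beyond behavior-preserving changes, the revision adds an assignment to `v` whose value nothing reads; all 72 inputs agree.
verdict: equivalent


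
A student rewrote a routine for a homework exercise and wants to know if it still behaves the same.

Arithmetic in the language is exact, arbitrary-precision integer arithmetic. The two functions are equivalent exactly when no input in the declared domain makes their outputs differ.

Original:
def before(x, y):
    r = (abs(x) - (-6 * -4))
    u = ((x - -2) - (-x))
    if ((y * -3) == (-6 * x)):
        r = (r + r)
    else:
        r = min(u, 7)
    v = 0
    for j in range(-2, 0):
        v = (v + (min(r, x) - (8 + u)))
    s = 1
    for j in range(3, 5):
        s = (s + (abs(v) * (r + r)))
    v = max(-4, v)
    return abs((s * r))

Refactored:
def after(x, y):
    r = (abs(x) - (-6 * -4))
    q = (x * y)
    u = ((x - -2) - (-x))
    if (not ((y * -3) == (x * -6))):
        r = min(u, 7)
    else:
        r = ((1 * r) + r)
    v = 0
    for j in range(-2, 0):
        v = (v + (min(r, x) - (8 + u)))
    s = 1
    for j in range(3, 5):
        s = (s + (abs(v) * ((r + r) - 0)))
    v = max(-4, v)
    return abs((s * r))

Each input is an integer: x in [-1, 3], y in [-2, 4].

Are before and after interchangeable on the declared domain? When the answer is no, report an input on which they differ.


Although arithmetic usage differs, and statement counts differ, and local variable names differ, and boolean connective usage differs, and constant usage differs, 35/35 inputs agree.
verdict: equivalent


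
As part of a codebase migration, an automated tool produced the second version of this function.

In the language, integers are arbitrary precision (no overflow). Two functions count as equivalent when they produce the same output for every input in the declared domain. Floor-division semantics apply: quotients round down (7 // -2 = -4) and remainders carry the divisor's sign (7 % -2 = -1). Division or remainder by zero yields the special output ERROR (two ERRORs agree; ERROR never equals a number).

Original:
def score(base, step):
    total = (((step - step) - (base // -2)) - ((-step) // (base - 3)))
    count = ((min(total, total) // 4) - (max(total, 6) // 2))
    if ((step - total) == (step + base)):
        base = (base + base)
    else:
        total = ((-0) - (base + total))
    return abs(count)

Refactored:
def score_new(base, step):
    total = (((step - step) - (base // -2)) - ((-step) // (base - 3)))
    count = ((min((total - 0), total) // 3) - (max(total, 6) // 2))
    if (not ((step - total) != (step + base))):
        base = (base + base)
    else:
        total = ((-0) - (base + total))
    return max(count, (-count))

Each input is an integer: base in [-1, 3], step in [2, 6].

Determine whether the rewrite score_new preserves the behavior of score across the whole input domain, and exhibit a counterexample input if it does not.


Try base=2, step=5.
score: total = -4; count = -4; ((step - total) == (step + base)) -> false; total = 2; return 4
score_new: total = -4; count = -5; (not ((step - total) != (step + base))) -> false; total = 2; return 5
4 and 5 differ, so these are not the same function on this domain.
verdict: not equivalent; witness: base=2, step=5


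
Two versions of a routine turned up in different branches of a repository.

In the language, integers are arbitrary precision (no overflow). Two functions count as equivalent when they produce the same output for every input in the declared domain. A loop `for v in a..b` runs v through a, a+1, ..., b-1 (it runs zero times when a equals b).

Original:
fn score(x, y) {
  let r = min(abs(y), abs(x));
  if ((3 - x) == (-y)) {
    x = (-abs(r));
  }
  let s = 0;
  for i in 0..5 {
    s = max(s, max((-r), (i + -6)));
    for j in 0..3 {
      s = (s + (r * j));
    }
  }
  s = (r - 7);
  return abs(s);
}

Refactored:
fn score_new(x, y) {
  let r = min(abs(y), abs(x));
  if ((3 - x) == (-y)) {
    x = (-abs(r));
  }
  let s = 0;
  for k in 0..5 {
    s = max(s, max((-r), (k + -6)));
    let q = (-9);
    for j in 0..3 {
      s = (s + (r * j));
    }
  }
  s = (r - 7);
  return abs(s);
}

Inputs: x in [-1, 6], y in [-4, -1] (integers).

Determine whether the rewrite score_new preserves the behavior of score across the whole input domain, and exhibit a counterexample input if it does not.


Differences: statement counts differ; and constant usage differs; and local variable names differ — yet all 32 inputs agree.
verdict: equivalent


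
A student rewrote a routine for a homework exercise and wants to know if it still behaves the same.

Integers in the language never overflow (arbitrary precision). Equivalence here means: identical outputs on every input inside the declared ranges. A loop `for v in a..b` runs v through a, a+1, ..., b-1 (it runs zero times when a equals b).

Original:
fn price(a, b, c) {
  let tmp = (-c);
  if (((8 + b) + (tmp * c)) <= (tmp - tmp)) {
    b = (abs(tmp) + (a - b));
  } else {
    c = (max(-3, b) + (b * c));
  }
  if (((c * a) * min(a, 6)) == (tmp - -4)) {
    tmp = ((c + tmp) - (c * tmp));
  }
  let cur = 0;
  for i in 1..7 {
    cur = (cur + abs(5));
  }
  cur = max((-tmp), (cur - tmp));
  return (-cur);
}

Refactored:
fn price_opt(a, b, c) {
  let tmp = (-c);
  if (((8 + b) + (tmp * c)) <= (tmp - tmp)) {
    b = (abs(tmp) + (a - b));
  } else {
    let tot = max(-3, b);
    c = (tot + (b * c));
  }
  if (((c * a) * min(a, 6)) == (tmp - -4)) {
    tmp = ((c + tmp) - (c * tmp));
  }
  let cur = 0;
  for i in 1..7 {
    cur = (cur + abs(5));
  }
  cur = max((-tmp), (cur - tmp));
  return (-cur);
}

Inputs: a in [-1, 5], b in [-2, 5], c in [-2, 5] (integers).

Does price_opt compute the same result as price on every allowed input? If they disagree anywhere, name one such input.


Side by side, the visible changes include: local variable names differ; statement counts differ.
One worked example (a=-1, b=-2, c=0) — price: tmp = 0; (((8 + b) + (tmp * c)) <= (tmp - tmp)) -> false; c = -2; (((c * a) * min(a, 6)) == (tmp - -4)) -> false; cur = 0; [i=1]; cur = 5; [i=2]; cur = 10; [i=3]; cur = 15; [i=4]; cur = 20; [i=5]; cur = 25; [i=6]; cur = 30; cur = 30; return -30; price_opt: tmp = 0; (((8 + b) + (tmp * c)) <= (tmp - tmp)) -> false; tot = -2; c = -2; (((c * a) * min(a, 6)) == (tmp - -4)) -> false; cur = 0; [i=1]; cur = 5; [i=2]; cur = 10; [i=3]; cur = 15; [i=4]; cur = 20; [i=5]; cur = 25; [i=6]; cur = 30; cur = 30; return -30; agreement on -30.
An exhaustive pass over the 448 declared inputs shows identical outputs.
verdict: equivalent
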